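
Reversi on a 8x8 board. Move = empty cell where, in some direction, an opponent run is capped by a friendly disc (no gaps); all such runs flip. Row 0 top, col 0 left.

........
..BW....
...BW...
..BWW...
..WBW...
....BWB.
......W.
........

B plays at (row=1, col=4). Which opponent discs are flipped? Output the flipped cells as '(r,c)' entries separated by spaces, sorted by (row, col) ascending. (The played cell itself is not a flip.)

Answer: (1,3) (2,4) (3,4) (4,4)

Derivation:
Dir NW: first cell '.' (not opp) -> no flip
Dir N: first cell '.' (not opp) -> no flip
Dir NE: first cell '.' (not opp) -> no flip
Dir W: opp run (1,3) capped by B -> flip
Dir E: first cell '.' (not opp) -> no flip
Dir SW: first cell 'B' (not opp) -> no flip
Dir S: opp run (2,4) (3,4) (4,4) capped by B -> flip
Dir SE: first cell '.' (not opp) -> no flip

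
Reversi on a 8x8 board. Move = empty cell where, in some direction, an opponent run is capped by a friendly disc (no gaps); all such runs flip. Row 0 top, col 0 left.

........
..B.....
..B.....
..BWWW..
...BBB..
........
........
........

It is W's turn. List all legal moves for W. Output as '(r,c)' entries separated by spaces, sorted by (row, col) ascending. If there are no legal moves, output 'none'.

Answer: (1,1) (3,1) (5,2) (5,3) (5,4) (5,5) (5,6)

Derivation:
(0,1): no bracket -> illegal
(0,2): no bracket -> illegal
(0,3): no bracket -> illegal
(1,1): flips 1 -> legal
(1,3): no bracket -> illegal
(2,1): no bracket -> illegal
(2,3): no bracket -> illegal
(3,1): flips 1 -> legal
(3,6): no bracket -> illegal
(4,1): no bracket -> illegal
(4,2): no bracket -> illegal
(4,6): no bracket -> illegal
(5,2): flips 1 -> legal
(5,3): flips 2 -> legal
(5,4): flips 1 -> legal
(5,5): flips 2 -> legal
(5,6): flips 1 -> legal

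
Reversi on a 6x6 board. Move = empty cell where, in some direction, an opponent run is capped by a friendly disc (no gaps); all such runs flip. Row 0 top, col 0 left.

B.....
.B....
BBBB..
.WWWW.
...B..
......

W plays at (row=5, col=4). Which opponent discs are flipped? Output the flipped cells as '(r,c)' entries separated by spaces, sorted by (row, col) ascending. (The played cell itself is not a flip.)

Answer: (4,3)

Derivation:
Dir NW: opp run (4,3) capped by W -> flip
Dir N: first cell '.' (not opp) -> no flip
Dir NE: first cell '.' (not opp) -> no flip
Dir W: first cell '.' (not opp) -> no flip
Dir E: first cell '.' (not opp) -> no flip
Dir SW: edge -> no flip
Dir S: edge -> no flip
Dir SE: edge -> no flip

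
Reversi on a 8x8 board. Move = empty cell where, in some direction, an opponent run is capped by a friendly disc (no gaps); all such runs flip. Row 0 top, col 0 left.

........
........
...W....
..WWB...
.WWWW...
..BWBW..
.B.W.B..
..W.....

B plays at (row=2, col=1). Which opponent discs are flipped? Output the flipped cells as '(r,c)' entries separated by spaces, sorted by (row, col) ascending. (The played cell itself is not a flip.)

Answer: (3,2) (4,3)

Derivation:
Dir NW: first cell '.' (not opp) -> no flip
Dir N: first cell '.' (not opp) -> no flip
Dir NE: first cell '.' (not opp) -> no flip
Dir W: first cell '.' (not opp) -> no flip
Dir E: first cell '.' (not opp) -> no flip
Dir SW: first cell '.' (not opp) -> no flip
Dir S: first cell '.' (not opp) -> no flip
Dir SE: opp run (3,2) (4,3) capped by B -> flip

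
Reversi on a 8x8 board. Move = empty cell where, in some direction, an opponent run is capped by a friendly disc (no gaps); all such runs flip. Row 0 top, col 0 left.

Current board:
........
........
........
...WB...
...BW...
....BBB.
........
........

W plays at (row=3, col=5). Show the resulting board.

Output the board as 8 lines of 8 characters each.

Answer: ........
........
........
...WWW..
...BW...
....BBB.
........
........

Derivation:
Place W at (3,5); scan 8 dirs for brackets.
Dir NW: first cell '.' (not opp) -> no flip
Dir N: first cell '.' (not opp) -> no flip
Dir NE: first cell '.' (not opp) -> no flip
Dir W: opp run (3,4) capped by W -> flip
Dir E: first cell '.' (not opp) -> no flip
Dir SW: first cell 'W' (not opp) -> no flip
Dir S: first cell '.' (not opp) -> no flip
Dir SE: first cell '.' (not opp) -> no flip
All flips: (3,4)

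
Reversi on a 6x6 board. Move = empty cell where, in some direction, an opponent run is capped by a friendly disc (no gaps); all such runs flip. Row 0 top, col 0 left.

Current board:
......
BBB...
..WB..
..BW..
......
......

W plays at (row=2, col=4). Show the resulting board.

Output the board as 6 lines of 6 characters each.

Place W at (2,4); scan 8 dirs for brackets.
Dir NW: first cell '.' (not opp) -> no flip
Dir N: first cell '.' (not opp) -> no flip
Dir NE: first cell '.' (not opp) -> no flip
Dir W: opp run (2,3) capped by W -> flip
Dir E: first cell '.' (not opp) -> no flip
Dir SW: first cell 'W' (not opp) -> no flip
Dir S: first cell '.' (not opp) -> no flip
Dir SE: first cell '.' (not opp) -> no flip
All flips: (2,3)

Answer: ......
BBB...
..WWW.
..BW..
......
......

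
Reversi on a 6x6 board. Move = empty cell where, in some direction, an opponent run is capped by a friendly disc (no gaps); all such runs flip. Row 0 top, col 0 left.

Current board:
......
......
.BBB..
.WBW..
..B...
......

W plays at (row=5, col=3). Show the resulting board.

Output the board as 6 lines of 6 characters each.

Answer: ......
......
.BBB..
.WBW..
..W...
...W..

Derivation:
Place W at (5,3); scan 8 dirs for brackets.
Dir NW: opp run (4,2) capped by W -> flip
Dir N: first cell '.' (not opp) -> no flip
Dir NE: first cell '.' (not opp) -> no flip
Dir W: first cell '.' (not opp) -> no flip
Dir E: first cell '.' (not opp) -> no flip
Dir SW: edge -> no flip
Dir S: edge -> no flip
Dir SE: edge -> no flip
All flips: (4,2)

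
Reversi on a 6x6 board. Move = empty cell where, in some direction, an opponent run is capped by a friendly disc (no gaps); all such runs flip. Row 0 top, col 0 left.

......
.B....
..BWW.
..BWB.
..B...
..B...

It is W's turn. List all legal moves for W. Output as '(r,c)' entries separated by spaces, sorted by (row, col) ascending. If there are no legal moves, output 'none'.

(0,0): flips 2 -> legal
(0,1): no bracket -> illegal
(0,2): no bracket -> illegal
(1,0): no bracket -> illegal
(1,2): no bracket -> illegal
(1,3): no bracket -> illegal
(2,0): no bracket -> illegal
(2,1): flips 1 -> legal
(2,5): no bracket -> illegal
(3,1): flips 1 -> legal
(3,5): flips 1 -> legal
(4,1): flips 1 -> legal
(4,3): no bracket -> illegal
(4,4): flips 1 -> legal
(4,5): flips 1 -> legal
(5,1): flips 1 -> legal
(5,3): no bracket -> illegal

Answer: (0,0) (2,1) (3,1) (3,5) (4,1) (4,4) (4,5) (5,1)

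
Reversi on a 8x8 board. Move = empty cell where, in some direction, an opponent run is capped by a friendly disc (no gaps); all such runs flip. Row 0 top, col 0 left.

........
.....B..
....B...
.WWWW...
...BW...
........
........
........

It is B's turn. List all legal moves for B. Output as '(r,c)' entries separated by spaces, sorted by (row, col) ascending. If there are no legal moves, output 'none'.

Answer: (2,1) (2,3) (2,5) (4,2) (4,5) (5,4)

Derivation:
(2,0): no bracket -> illegal
(2,1): flips 1 -> legal
(2,2): no bracket -> illegal
(2,3): flips 1 -> legal
(2,5): flips 1 -> legal
(3,0): no bracket -> illegal
(3,5): no bracket -> illegal
(4,0): no bracket -> illegal
(4,1): no bracket -> illegal
(4,2): flips 1 -> legal
(4,5): flips 1 -> legal
(5,3): no bracket -> illegal
(5,4): flips 2 -> legal
(5,5): no bracket -> illegal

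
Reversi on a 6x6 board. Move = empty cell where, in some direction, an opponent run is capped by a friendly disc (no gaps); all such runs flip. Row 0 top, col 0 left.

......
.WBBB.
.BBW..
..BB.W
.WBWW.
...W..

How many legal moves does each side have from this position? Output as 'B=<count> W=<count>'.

-- B to move --
(0,0): flips 1 -> legal
(0,1): flips 1 -> legal
(0,2): no bracket -> illegal
(1,0): flips 1 -> legal
(2,0): no bracket -> illegal
(2,4): flips 1 -> legal
(2,5): no bracket -> illegal
(3,0): no bracket -> illegal
(3,1): no bracket -> illegal
(3,4): flips 1 -> legal
(4,0): flips 1 -> legal
(4,5): flips 2 -> legal
(5,0): flips 1 -> legal
(5,1): no bracket -> illegal
(5,2): no bracket -> illegal
(5,4): flips 1 -> legal
(5,5): flips 1 -> legal
B mobility = 10
-- W to move --
(0,1): flips 1 -> legal
(0,2): no bracket -> illegal
(0,3): flips 1 -> legal
(0,4): no bracket -> illegal
(0,5): flips 1 -> legal
(1,0): flips 2 -> legal
(1,5): flips 3 -> legal
(2,0): flips 2 -> legal
(2,4): no bracket -> illegal
(2,5): no bracket -> illegal
(3,0): no bracket -> illegal
(3,1): flips 2 -> legal
(3,4): no bracket -> illegal
(5,1): no bracket -> illegal
(5,2): no bracket -> illegal
W mobility = 7

Answer: B=10 W=7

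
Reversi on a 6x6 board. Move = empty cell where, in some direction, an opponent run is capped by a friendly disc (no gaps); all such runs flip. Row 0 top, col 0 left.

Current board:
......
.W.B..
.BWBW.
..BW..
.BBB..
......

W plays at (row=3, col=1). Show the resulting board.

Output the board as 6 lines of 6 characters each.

Place W at (3,1); scan 8 dirs for brackets.
Dir NW: first cell '.' (not opp) -> no flip
Dir N: opp run (2,1) capped by W -> flip
Dir NE: first cell 'W' (not opp) -> no flip
Dir W: first cell '.' (not opp) -> no flip
Dir E: opp run (3,2) capped by W -> flip
Dir SW: first cell '.' (not opp) -> no flip
Dir S: opp run (4,1), next='.' -> no flip
Dir SE: opp run (4,2), next='.' -> no flip
All flips: (2,1) (3,2)

Answer: ......
.W.B..
.WWBW.
.WWW..
.BBB..
......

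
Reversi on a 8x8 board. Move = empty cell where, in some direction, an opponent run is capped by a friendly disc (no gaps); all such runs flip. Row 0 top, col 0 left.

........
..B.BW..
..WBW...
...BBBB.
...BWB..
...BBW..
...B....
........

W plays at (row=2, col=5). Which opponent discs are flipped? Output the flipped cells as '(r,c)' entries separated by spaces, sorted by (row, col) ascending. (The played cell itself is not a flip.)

Dir NW: opp run (1,4), next='.' -> no flip
Dir N: first cell 'W' (not opp) -> no flip
Dir NE: first cell '.' (not opp) -> no flip
Dir W: first cell 'W' (not opp) -> no flip
Dir E: first cell '.' (not opp) -> no flip
Dir SW: opp run (3,4) (4,3), next='.' -> no flip
Dir S: opp run (3,5) (4,5) capped by W -> flip
Dir SE: opp run (3,6), next='.' -> no flip

Answer: (3,5) (4,5)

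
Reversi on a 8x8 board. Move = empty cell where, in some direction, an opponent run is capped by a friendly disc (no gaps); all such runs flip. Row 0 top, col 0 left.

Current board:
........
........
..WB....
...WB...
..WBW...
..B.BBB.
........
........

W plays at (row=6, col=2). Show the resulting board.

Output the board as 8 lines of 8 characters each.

Answer: ........
........
..WB....
...WB...
..WBW...
..W.BBB.
..W.....
........

Derivation:
Place W at (6,2); scan 8 dirs for brackets.
Dir NW: first cell '.' (not opp) -> no flip
Dir N: opp run (5,2) capped by W -> flip
Dir NE: first cell '.' (not opp) -> no flip
Dir W: first cell '.' (not opp) -> no flip
Dir E: first cell '.' (not opp) -> no flip
Dir SW: first cell '.' (not opp) -> no flip
Dir S: first cell '.' (not opp) -> no flip
Dir SE: first cell '.' (not opp) -> no flip
All flips: (5,2)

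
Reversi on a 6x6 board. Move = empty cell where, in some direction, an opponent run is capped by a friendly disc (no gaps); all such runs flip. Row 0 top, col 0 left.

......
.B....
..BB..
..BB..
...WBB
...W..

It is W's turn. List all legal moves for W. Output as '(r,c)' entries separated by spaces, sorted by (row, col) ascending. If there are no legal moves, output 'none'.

Answer: (1,3) (2,1) (3,5)

Derivation:
(0,0): no bracket -> illegal
(0,1): no bracket -> illegal
(0,2): no bracket -> illegal
(1,0): no bracket -> illegal
(1,2): no bracket -> illegal
(1,3): flips 2 -> legal
(1,4): no bracket -> illegal
(2,0): no bracket -> illegal
(2,1): flips 1 -> legal
(2,4): no bracket -> illegal
(3,1): no bracket -> illegal
(3,4): no bracket -> illegal
(3,5): flips 1 -> legal
(4,1): no bracket -> illegal
(4,2): no bracket -> illegal
(5,4): no bracket -> illegal
(5,5): no bracket -> illegal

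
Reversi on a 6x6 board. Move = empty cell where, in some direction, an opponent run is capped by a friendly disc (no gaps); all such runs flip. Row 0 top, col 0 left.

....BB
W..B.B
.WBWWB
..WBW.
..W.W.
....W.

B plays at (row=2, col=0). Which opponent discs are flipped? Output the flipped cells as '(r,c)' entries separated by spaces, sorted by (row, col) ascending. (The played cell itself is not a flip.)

Answer: (2,1)

Derivation:
Dir NW: edge -> no flip
Dir N: opp run (1,0), next='.' -> no flip
Dir NE: first cell '.' (not opp) -> no flip
Dir W: edge -> no flip
Dir E: opp run (2,1) capped by B -> flip
Dir SW: edge -> no flip
Dir S: first cell '.' (not opp) -> no flip
Dir SE: first cell '.' (not opp) -> no flip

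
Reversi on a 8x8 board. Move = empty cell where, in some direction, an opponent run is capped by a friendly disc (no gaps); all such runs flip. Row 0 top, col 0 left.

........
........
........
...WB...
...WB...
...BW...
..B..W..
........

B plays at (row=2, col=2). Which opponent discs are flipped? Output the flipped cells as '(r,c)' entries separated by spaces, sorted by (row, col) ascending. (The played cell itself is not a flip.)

Dir NW: first cell '.' (not opp) -> no flip
Dir N: first cell '.' (not opp) -> no flip
Dir NE: first cell '.' (not opp) -> no flip
Dir W: first cell '.' (not opp) -> no flip
Dir E: first cell '.' (not opp) -> no flip
Dir SW: first cell '.' (not opp) -> no flip
Dir S: first cell '.' (not opp) -> no flip
Dir SE: opp run (3,3) capped by B -> flip

Answer: (3,3)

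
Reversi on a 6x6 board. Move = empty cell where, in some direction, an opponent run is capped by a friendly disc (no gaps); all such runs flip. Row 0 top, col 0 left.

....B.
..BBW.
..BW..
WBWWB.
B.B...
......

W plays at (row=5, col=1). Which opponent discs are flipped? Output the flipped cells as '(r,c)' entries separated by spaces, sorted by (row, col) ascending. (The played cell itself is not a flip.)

Answer: (4,2)

Derivation:
Dir NW: opp run (4,0), next=edge -> no flip
Dir N: first cell '.' (not opp) -> no flip
Dir NE: opp run (4,2) capped by W -> flip
Dir W: first cell '.' (not opp) -> no flip
Dir E: first cell '.' (not opp) -> no flip
Dir SW: edge -> no flip
Dir S: edge -> no flip
Dir SE: edge -> no flip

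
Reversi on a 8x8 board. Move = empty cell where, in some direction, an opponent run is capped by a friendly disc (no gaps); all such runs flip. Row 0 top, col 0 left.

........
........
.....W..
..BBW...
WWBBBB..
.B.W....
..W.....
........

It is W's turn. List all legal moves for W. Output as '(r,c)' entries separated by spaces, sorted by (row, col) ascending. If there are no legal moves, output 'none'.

(2,1): no bracket -> illegal
(2,2): no bracket -> illegal
(2,3): flips 3 -> legal
(2,4): no bracket -> illegal
(3,1): flips 3 -> legal
(3,5): flips 1 -> legal
(3,6): no bracket -> illegal
(4,6): flips 4 -> legal
(5,0): no bracket -> illegal
(5,2): flips 1 -> legal
(5,4): flips 1 -> legal
(5,5): no bracket -> illegal
(5,6): flips 1 -> legal
(6,0): no bracket -> illegal
(6,1): flips 1 -> legal

Answer: (2,3) (3,1) (3,5) (4,6) (5,2) (5,4) (5,6) (6,1)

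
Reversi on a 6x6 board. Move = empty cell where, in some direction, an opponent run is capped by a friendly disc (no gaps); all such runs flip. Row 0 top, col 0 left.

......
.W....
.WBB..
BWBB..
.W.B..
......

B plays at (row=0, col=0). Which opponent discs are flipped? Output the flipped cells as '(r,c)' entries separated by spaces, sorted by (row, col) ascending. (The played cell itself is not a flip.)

Dir NW: edge -> no flip
Dir N: edge -> no flip
Dir NE: edge -> no flip
Dir W: edge -> no flip
Dir E: first cell '.' (not opp) -> no flip
Dir SW: edge -> no flip
Dir S: first cell '.' (not opp) -> no flip
Dir SE: opp run (1,1) capped by B -> flip

Answer: (1,1)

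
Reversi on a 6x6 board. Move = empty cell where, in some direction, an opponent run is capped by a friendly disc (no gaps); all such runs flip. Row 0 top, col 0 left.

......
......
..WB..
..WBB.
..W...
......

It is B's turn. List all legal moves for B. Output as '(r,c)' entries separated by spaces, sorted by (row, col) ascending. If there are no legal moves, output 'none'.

Answer: (1,1) (2,1) (3,1) (4,1) (5,1)

Derivation:
(1,1): flips 1 -> legal
(1,2): no bracket -> illegal
(1,3): no bracket -> illegal
(2,1): flips 1 -> legal
(3,1): flips 1 -> legal
(4,1): flips 1 -> legal
(4,3): no bracket -> illegal
(5,1): flips 1 -> legal
(5,2): no bracket -> illegal
(5,3): no bracket -> illegal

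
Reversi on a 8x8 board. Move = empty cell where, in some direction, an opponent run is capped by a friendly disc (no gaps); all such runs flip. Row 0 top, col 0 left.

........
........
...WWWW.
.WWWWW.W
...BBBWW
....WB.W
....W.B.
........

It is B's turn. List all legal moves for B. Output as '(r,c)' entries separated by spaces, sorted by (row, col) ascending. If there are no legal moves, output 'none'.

(1,2): flips 2 -> legal
(1,3): flips 2 -> legal
(1,4): flips 2 -> legal
(1,5): flips 2 -> legal
(1,6): flips 2 -> legal
(1,7): flips 2 -> legal
(2,0): no bracket -> illegal
(2,1): flips 1 -> legal
(2,2): flips 1 -> legal
(2,7): no bracket -> illegal
(3,0): no bracket -> illegal
(3,6): no bracket -> illegal
(4,0): no bracket -> illegal
(4,1): no bracket -> illegal
(4,2): no bracket -> illegal
(5,3): flips 1 -> legal
(5,6): no bracket -> illegal
(6,3): flips 1 -> legal
(6,5): flips 1 -> legal
(6,7): no bracket -> illegal
(7,3): flips 1 -> legal
(7,4): flips 2 -> legal
(7,5): no bracket -> illegal

Answer: (1,2) (1,3) (1,4) (1,5) (1,6) (1,7) (2,1) (2,2) (5,3) (6,3) (6,5) (7,3) (7,4)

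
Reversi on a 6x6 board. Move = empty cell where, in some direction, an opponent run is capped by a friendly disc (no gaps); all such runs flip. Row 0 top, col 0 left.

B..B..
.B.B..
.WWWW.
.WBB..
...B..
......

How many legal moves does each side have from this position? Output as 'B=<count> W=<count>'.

Answer: B=8 W=9

Derivation:
-- B to move --
(1,0): flips 1 -> legal
(1,2): flips 1 -> legal
(1,4): flips 1 -> legal
(1,5): flips 1 -> legal
(2,0): no bracket -> illegal
(2,5): no bracket -> illegal
(3,0): flips 1 -> legal
(3,4): no bracket -> illegal
(3,5): flips 1 -> legal
(4,0): flips 2 -> legal
(4,1): flips 2 -> legal
(4,2): no bracket -> illegal
B mobility = 8
-- W to move --
(0,1): flips 1 -> legal
(0,2): flips 1 -> legal
(0,4): flips 1 -> legal
(1,0): no bracket -> illegal
(1,2): no bracket -> illegal
(1,4): no bracket -> illegal
(2,0): no bracket -> illegal
(3,4): flips 2 -> legal
(4,1): flips 1 -> legal
(4,2): flips 2 -> legal
(4,4): flips 1 -> legal
(5,2): no bracket -> illegal
(5,3): flips 2 -> legal
(5,4): flips 2 -> legal
W mobility = 9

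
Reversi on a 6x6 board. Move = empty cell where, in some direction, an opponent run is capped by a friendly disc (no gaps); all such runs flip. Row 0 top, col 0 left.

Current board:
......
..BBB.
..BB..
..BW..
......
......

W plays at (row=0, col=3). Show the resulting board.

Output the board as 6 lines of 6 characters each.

Place W at (0,3); scan 8 dirs for brackets.
Dir NW: edge -> no flip
Dir N: edge -> no flip
Dir NE: edge -> no flip
Dir W: first cell '.' (not opp) -> no flip
Dir E: first cell '.' (not opp) -> no flip
Dir SW: opp run (1,2), next='.' -> no flip
Dir S: opp run (1,3) (2,3) capped by W -> flip
Dir SE: opp run (1,4), next='.' -> no flip
All flips: (1,3) (2,3)

Answer: ...W..
..BWB.
..BW..
..BW..
......
......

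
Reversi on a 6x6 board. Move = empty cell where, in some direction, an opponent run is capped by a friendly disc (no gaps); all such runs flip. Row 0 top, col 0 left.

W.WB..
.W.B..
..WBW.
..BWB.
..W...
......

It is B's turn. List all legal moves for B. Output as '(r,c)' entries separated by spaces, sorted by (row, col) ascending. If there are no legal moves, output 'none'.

Answer: (0,1) (1,2) (1,4) (2,1) (2,5) (3,1) (3,5) (4,3) (5,2)

Derivation:
(0,1): flips 1 -> legal
(1,0): no bracket -> illegal
(1,2): flips 1 -> legal
(1,4): flips 1 -> legal
(1,5): no bracket -> illegal
(2,0): no bracket -> illegal
(2,1): flips 1 -> legal
(2,5): flips 1 -> legal
(3,1): flips 1 -> legal
(3,5): flips 1 -> legal
(4,1): no bracket -> illegal
(4,3): flips 1 -> legal
(4,4): no bracket -> illegal
(5,1): no bracket -> illegal
(5,2): flips 1 -> legal
(5,3): no bracket -> illegal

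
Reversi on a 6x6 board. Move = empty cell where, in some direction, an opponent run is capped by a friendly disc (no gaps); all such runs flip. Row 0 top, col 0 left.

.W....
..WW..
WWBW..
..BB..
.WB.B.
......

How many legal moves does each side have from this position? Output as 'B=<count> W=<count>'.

-- B to move --
(0,0): no bracket -> illegal
(0,2): flips 1 -> legal
(0,3): flips 2 -> legal
(0,4): flips 1 -> legal
(1,0): flips 1 -> legal
(1,1): no bracket -> illegal
(1,4): flips 1 -> legal
(2,4): flips 1 -> legal
(3,0): no bracket -> illegal
(3,1): no bracket -> illegal
(3,4): no bracket -> illegal
(4,0): flips 1 -> legal
(5,0): flips 1 -> legal
(5,1): no bracket -> illegal
(5,2): no bracket -> illegal
B mobility = 8
-- W to move --
(1,1): no bracket -> illegal
(2,4): no bracket -> illegal
(3,1): flips 1 -> legal
(3,4): no bracket -> illegal
(3,5): no bracket -> illegal
(4,3): flips 3 -> legal
(4,5): no bracket -> illegal
(5,1): no bracket -> illegal
(5,2): flips 3 -> legal
(5,3): no bracket -> illegal
(5,4): no bracket -> illegal
(5,5): no bracket -> illegal
W mobility = 3

Answer: B=8 W=3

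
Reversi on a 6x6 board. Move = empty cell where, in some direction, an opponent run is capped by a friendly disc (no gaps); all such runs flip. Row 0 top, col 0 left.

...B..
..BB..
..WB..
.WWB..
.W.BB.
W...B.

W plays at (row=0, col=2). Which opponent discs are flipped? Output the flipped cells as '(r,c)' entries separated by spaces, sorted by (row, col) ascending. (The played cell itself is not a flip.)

Dir NW: edge -> no flip
Dir N: edge -> no flip
Dir NE: edge -> no flip
Dir W: first cell '.' (not opp) -> no flip
Dir E: opp run (0,3), next='.' -> no flip
Dir SW: first cell '.' (not opp) -> no flip
Dir S: opp run (1,2) capped by W -> flip
Dir SE: opp run (1,3), next='.' -> no flip

Answer: (1,2)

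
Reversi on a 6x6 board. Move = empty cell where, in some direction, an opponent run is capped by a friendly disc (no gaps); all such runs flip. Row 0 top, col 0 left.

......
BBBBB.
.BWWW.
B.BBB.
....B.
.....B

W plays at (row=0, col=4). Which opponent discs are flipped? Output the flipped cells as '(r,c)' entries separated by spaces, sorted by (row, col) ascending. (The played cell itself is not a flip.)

Answer: (1,3) (1,4)

Derivation:
Dir NW: edge -> no flip
Dir N: edge -> no flip
Dir NE: edge -> no flip
Dir W: first cell '.' (not opp) -> no flip
Dir E: first cell '.' (not opp) -> no flip
Dir SW: opp run (1,3) capped by W -> flip
Dir S: opp run (1,4) capped by W -> flip
Dir SE: first cell '.' (not opp) -> no flip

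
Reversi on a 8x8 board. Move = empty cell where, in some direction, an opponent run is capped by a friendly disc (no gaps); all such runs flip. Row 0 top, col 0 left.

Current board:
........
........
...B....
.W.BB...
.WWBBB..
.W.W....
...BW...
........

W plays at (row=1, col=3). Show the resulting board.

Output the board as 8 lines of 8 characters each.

Place W at (1,3); scan 8 dirs for brackets.
Dir NW: first cell '.' (not opp) -> no flip
Dir N: first cell '.' (not opp) -> no flip
Dir NE: first cell '.' (not opp) -> no flip
Dir W: first cell '.' (not opp) -> no flip
Dir E: first cell '.' (not opp) -> no flip
Dir SW: first cell '.' (not opp) -> no flip
Dir S: opp run (2,3) (3,3) (4,3) capped by W -> flip
Dir SE: first cell '.' (not opp) -> no flip
All flips: (2,3) (3,3) (4,3)

Answer: ........
...W....
...W....
.W.WB...
.WWWBB..
.W.W....
...BW...
........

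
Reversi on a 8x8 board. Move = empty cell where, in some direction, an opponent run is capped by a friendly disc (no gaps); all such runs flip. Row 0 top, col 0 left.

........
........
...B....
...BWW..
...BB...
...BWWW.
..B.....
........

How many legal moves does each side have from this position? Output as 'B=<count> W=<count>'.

Answer: B=9 W=5

Derivation:
-- B to move --
(2,4): flips 1 -> legal
(2,5): flips 1 -> legal
(2,6): flips 1 -> legal
(3,6): flips 2 -> legal
(4,5): flips 1 -> legal
(4,6): no bracket -> illegal
(4,7): no bracket -> illegal
(5,7): flips 3 -> legal
(6,3): no bracket -> illegal
(6,4): flips 1 -> legal
(6,5): flips 1 -> legal
(6,6): flips 1 -> legal
(6,7): no bracket -> illegal
B mobility = 9
-- W to move --
(1,2): flips 1 -> legal
(1,3): no bracket -> illegal
(1,4): no bracket -> illegal
(2,2): flips 2 -> legal
(2,4): no bracket -> illegal
(3,2): flips 2 -> legal
(4,2): no bracket -> illegal
(4,5): no bracket -> illegal
(5,1): no bracket -> illegal
(5,2): flips 2 -> legal
(6,1): no bracket -> illegal
(6,3): no bracket -> illegal
(6,4): no bracket -> illegal
(7,1): flips 3 -> legal
(7,2): no bracket -> illegal
(7,3): no bracket -> illegal
W mobility = 5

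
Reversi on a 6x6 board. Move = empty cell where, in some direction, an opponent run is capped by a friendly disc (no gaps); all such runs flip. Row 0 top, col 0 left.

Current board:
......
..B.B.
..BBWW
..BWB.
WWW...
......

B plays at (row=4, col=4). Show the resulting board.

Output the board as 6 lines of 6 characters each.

Place B at (4,4); scan 8 dirs for brackets.
Dir NW: opp run (3,3) capped by B -> flip
Dir N: first cell 'B' (not opp) -> no flip
Dir NE: first cell '.' (not opp) -> no flip
Dir W: first cell '.' (not opp) -> no flip
Dir E: first cell '.' (not opp) -> no flip
Dir SW: first cell '.' (not opp) -> no flip
Dir S: first cell '.' (not opp) -> no flip
Dir SE: first cell '.' (not opp) -> no flip
All flips: (3,3)

Answer: ......
..B.B.
..BBWW
..BBB.
WWW.B.
......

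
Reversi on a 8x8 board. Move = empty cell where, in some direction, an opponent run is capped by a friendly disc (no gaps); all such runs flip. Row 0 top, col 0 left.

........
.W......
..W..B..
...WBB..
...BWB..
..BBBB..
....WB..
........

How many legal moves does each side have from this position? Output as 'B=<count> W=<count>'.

-- B to move --
(0,0): flips 4 -> legal
(0,1): no bracket -> illegal
(0,2): no bracket -> illegal
(1,0): no bracket -> illegal
(1,2): no bracket -> illegal
(1,3): no bracket -> illegal
(2,0): no bracket -> illegal
(2,1): no bracket -> illegal
(2,3): flips 1 -> legal
(2,4): no bracket -> illegal
(3,1): no bracket -> illegal
(3,2): flips 1 -> legal
(4,2): no bracket -> illegal
(6,3): flips 1 -> legal
(7,3): flips 1 -> legal
(7,4): flips 1 -> legal
(7,5): flips 1 -> legal
B mobility = 7
-- W to move --
(1,4): no bracket -> illegal
(1,5): no bracket -> illegal
(1,6): no bracket -> illegal
(2,3): no bracket -> illegal
(2,4): flips 1 -> legal
(2,6): flips 1 -> legal
(3,2): no bracket -> illegal
(3,6): flips 2 -> legal
(4,1): no bracket -> illegal
(4,2): flips 2 -> legal
(4,6): flips 2 -> legal
(5,1): no bracket -> illegal
(5,6): no bracket -> illegal
(6,1): no bracket -> illegal
(6,2): flips 1 -> legal
(6,3): flips 2 -> legal
(6,6): flips 2 -> legal
(7,4): no bracket -> illegal
(7,5): no bracket -> illegal
(7,6): no bracket -> illegal
W mobility = 8

Answer: B=7 W=8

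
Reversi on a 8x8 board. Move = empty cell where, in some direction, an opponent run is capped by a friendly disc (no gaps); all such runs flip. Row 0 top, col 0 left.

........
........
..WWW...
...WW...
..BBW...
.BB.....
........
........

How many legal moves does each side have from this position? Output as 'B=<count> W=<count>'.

Answer: B=4 W=4

Derivation:
-- B to move --
(1,1): no bracket -> illegal
(1,2): no bracket -> illegal
(1,3): flips 2 -> legal
(1,4): no bracket -> illegal
(1,5): flips 2 -> legal
(2,1): no bracket -> illegal
(2,5): flips 1 -> legal
(3,1): no bracket -> illegal
(3,2): no bracket -> illegal
(3,5): no bracket -> illegal
(4,5): flips 1 -> legal
(5,3): no bracket -> illegal
(5,4): no bracket -> illegal
(5,5): no bracket -> illegal
B mobility = 4
-- W to move --
(3,1): no bracket -> illegal
(3,2): no bracket -> illegal
(4,0): no bracket -> illegal
(4,1): flips 2 -> legal
(5,0): no bracket -> illegal
(5,3): flips 1 -> legal
(5,4): no bracket -> illegal
(6,0): flips 2 -> legal
(6,1): flips 2 -> legal
(6,2): no bracket -> illegal
(6,3): no bracket -> illegal
W mobility = 4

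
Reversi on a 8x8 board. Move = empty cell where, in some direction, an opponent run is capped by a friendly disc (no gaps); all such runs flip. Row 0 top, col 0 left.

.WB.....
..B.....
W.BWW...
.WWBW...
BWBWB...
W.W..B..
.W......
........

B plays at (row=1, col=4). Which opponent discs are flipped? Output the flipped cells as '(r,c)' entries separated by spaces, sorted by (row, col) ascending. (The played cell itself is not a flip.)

Dir NW: first cell '.' (not opp) -> no flip
Dir N: first cell '.' (not opp) -> no flip
Dir NE: first cell '.' (not opp) -> no flip
Dir W: first cell '.' (not opp) -> no flip
Dir E: first cell '.' (not opp) -> no flip
Dir SW: opp run (2,3) (3,2) (4,1) (5,0), next=edge -> no flip
Dir S: opp run (2,4) (3,4) capped by B -> flip
Dir SE: first cell '.' (not opp) -> no flip

Answer: (2,4) (3,4)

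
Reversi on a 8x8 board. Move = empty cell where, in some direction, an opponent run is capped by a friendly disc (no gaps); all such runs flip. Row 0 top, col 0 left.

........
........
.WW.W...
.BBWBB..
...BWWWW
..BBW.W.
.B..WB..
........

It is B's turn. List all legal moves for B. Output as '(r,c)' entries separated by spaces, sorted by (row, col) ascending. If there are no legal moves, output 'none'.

Answer: (1,0) (1,1) (1,2) (1,3) (1,4) (2,3) (5,5) (5,7) (6,3) (6,7) (7,4) (7,5)

Derivation:
(1,0): flips 1 -> legal
(1,1): flips 1 -> legal
(1,2): flips 1 -> legal
(1,3): flips 2 -> legal
(1,4): flips 1 -> legal
(1,5): no bracket -> illegal
(2,0): no bracket -> illegal
(2,3): flips 1 -> legal
(2,5): no bracket -> illegal
(3,0): no bracket -> illegal
(3,6): no bracket -> illegal
(3,7): no bracket -> illegal
(4,2): no bracket -> illegal
(5,5): flips 2 -> legal
(5,7): flips 1 -> legal
(6,3): flips 1 -> legal
(6,6): no bracket -> illegal
(6,7): flips 2 -> legal
(7,3): no bracket -> illegal
(7,4): flips 3 -> legal
(7,5): flips 1 -> legal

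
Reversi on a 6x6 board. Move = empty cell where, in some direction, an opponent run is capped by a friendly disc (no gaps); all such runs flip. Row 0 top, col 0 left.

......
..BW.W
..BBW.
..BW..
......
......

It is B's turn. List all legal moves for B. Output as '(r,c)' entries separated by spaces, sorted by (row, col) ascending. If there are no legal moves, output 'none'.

(0,2): no bracket -> illegal
(0,3): flips 1 -> legal
(0,4): flips 1 -> legal
(0,5): no bracket -> illegal
(1,4): flips 1 -> legal
(2,5): flips 1 -> legal
(3,4): flips 1 -> legal
(3,5): no bracket -> illegal
(4,2): no bracket -> illegal
(4,3): flips 1 -> legal
(4,4): flips 1 -> legal

Answer: (0,3) (0,4) (1,4) (2,5) (3,4) (4,3) (4,4)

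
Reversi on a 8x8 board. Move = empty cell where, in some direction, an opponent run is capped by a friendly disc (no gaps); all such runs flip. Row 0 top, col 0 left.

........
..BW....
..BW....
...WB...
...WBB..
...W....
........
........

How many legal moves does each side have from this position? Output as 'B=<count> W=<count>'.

Answer: B=7 W=9

Derivation:
-- B to move --
(0,2): no bracket -> illegal
(0,3): no bracket -> illegal
(0,4): flips 1 -> legal
(1,4): flips 1 -> legal
(2,4): flips 1 -> legal
(3,2): flips 1 -> legal
(4,2): flips 1 -> legal
(5,2): flips 1 -> legal
(5,4): no bracket -> illegal
(6,2): flips 1 -> legal
(6,3): no bracket -> illegal
(6,4): no bracket -> illegal
B mobility = 7
-- W to move --
(0,1): flips 1 -> legal
(0,2): no bracket -> illegal
(0,3): no bracket -> illegal
(1,1): flips 2 -> legal
(2,1): flips 1 -> legal
(2,4): no bracket -> illegal
(2,5): flips 1 -> legal
(3,1): flips 1 -> legal
(3,2): no bracket -> illegal
(3,5): flips 2 -> legal
(3,6): no bracket -> illegal
(4,6): flips 2 -> legal
(5,4): no bracket -> illegal
(5,5): flips 1 -> legal
(5,6): flips 2 -> legal
W mobility = 9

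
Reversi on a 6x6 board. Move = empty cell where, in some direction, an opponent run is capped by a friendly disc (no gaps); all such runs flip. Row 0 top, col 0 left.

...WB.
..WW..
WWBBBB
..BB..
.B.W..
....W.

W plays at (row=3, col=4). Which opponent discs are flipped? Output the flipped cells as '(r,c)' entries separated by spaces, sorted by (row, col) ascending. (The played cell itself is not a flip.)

Dir NW: opp run (2,3) capped by W -> flip
Dir N: opp run (2,4), next='.' -> no flip
Dir NE: opp run (2,5), next=edge -> no flip
Dir W: opp run (3,3) (3,2), next='.' -> no flip
Dir E: first cell '.' (not opp) -> no flip
Dir SW: first cell 'W' (not opp) -> no flip
Dir S: first cell '.' (not opp) -> no flip
Dir SE: first cell '.' (not opp) -> no flip

Answer: (2,3)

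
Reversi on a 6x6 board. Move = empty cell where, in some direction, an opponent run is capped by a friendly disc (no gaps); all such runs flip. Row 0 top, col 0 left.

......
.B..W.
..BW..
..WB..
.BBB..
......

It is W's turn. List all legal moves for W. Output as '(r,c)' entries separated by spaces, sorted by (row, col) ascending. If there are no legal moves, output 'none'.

Answer: (1,2) (2,1) (3,4) (5,0) (5,2) (5,3) (5,4)

Derivation:
(0,0): no bracket -> illegal
(0,1): no bracket -> illegal
(0,2): no bracket -> illegal
(1,0): no bracket -> illegal
(1,2): flips 1 -> legal
(1,3): no bracket -> illegal
(2,0): no bracket -> illegal
(2,1): flips 1 -> legal
(2,4): no bracket -> illegal
(3,0): no bracket -> illegal
(3,1): no bracket -> illegal
(3,4): flips 1 -> legal
(4,0): no bracket -> illegal
(4,4): no bracket -> illegal
(5,0): flips 1 -> legal
(5,1): no bracket -> illegal
(5,2): flips 1 -> legal
(5,3): flips 2 -> legal
(5,4): flips 1 -> legal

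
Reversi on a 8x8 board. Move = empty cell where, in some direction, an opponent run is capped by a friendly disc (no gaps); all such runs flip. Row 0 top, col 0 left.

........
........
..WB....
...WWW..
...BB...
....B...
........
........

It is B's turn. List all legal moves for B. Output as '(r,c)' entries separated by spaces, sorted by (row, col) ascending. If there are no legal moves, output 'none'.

(1,1): flips 2 -> legal
(1,2): no bracket -> illegal
(1,3): no bracket -> illegal
(2,1): flips 1 -> legal
(2,4): flips 1 -> legal
(2,5): flips 1 -> legal
(2,6): flips 1 -> legal
(3,1): no bracket -> illegal
(3,2): no bracket -> illegal
(3,6): no bracket -> illegal
(4,2): no bracket -> illegal
(4,5): flips 1 -> legal
(4,6): no bracket -> illegal

Answer: (1,1) (2,1) (2,4) (2,5) (2,6) (4,5)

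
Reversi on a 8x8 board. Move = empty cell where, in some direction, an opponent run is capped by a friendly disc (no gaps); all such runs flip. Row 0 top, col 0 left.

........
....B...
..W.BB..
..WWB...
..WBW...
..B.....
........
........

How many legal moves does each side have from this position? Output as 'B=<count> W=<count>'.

-- B to move --
(1,1): no bracket -> illegal
(1,2): flips 3 -> legal
(1,3): no bracket -> illegal
(2,1): flips 1 -> legal
(2,3): flips 1 -> legal
(3,1): flips 2 -> legal
(3,5): no bracket -> illegal
(4,1): flips 1 -> legal
(4,5): flips 1 -> legal
(5,1): flips 2 -> legal
(5,3): no bracket -> illegal
(5,4): flips 1 -> legal
(5,5): no bracket -> illegal
B mobility = 8
-- W to move --
(0,3): no bracket -> illegal
(0,4): flips 3 -> legal
(0,5): no bracket -> illegal
(1,3): no bracket -> illegal
(1,5): flips 1 -> legal
(1,6): no bracket -> illegal
(2,3): no bracket -> illegal
(2,6): no bracket -> illegal
(3,5): flips 1 -> legal
(3,6): no bracket -> illegal
(4,1): no bracket -> illegal
(4,5): no bracket -> illegal
(5,1): no bracket -> illegal
(5,3): flips 1 -> legal
(5,4): flips 1 -> legal
(6,1): no bracket -> illegal
(6,2): flips 1 -> legal
(6,3): no bracket -> illegal
W mobility = 6

Answer: B=8 W=6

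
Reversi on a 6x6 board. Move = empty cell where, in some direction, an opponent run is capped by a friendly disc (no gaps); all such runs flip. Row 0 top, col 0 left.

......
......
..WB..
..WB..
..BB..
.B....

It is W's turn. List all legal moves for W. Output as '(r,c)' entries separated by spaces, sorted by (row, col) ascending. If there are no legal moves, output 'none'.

Answer: (1,4) (2,4) (3,4) (4,4) (5,2) (5,4)

Derivation:
(1,2): no bracket -> illegal
(1,3): no bracket -> illegal
(1,4): flips 1 -> legal
(2,4): flips 1 -> legal
(3,1): no bracket -> illegal
(3,4): flips 1 -> legal
(4,0): no bracket -> illegal
(4,1): no bracket -> illegal
(4,4): flips 1 -> legal
(5,0): no bracket -> illegal
(5,2): flips 1 -> legal
(5,3): no bracket -> illegal
(5,4): flips 1 -> legal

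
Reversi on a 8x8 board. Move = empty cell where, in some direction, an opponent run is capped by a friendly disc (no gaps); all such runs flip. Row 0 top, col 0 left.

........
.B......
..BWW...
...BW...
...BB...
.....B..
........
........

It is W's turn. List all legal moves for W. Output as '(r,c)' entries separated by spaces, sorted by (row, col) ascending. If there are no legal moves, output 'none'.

Answer: (2,1) (3,2) (4,2) (5,2) (5,3) (5,4)

Derivation:
(0,0): no bracket -> illegal
(0,1): no bracket -> illegal
(0,2): no bracket -> illegal
(1,0): no bracket -> illegal
(1,2): no bracket -> illegal
(1,3): no bracket -> illegal
(2,0): no bracket -> illegal
(2,1): flips 1 -> legal
(3,1): no bracket -> illegal
(3,2): flips 1 -> legal
(3,5): no bracket -> illegal
(4,2): flips 1 -> legal
(4,5): no bracket -> illegal
(4,6): no bracket -> illegal
(5,2): flips 1 -> legal
(5,3): flips 2 -> legal
(5,4): flips 1 -> legal
(5,6): no bracket -> illegal
(6,4): no bracket -> illegal
(6,5): no bracket -> illegal
(6,6): no bracket -> illegal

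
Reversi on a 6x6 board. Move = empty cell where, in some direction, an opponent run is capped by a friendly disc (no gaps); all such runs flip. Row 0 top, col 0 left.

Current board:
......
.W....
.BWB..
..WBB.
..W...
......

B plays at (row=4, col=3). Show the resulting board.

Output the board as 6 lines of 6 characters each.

Answer: ......
.W....
.BWB..
..BBB.
..WB..
......

Derivation:
Place B at (4,3); scan 8 dirs for brackets.
Dir NW: opp run (3,2) capped by B -> flip
Dir N: first cell 'B' (not opp) -> no flip
Dir NE: first cell 'B' (not opp) -> no flip
Dir W: opp run (4,2), next='.' -> no flip
Dir E: first cell '.' (not opp) -> no flip
Dir SW: first cell '.' (not opp) -> no flip
Dir S: first cell '.' (not opp) -> no flip
Dir SE: first cell '.' (not opp) -> no flip
All flips: (3,2)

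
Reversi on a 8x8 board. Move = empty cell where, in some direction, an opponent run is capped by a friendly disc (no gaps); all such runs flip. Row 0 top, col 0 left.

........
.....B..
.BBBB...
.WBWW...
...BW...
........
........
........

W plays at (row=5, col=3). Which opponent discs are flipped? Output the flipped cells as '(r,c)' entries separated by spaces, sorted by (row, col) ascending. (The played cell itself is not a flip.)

Dir NW: first cell '.' (not opp) -> no flip
Dir N: opp run (4,3) capped by W -> flip
Dir NE: first cell 'W' (not opp) -> no flip
Dir W: first cell '.' (not opp) -> no flip
Dir E: first cell '.' (not opp) -> no flip
Dir SW: first cell '.' (not opp) -> no flip
Dir S: first cell '.' (not opp) -> no flip
Dir SE: first cell '.' (not opp) -> no flip

Answer: (4,3)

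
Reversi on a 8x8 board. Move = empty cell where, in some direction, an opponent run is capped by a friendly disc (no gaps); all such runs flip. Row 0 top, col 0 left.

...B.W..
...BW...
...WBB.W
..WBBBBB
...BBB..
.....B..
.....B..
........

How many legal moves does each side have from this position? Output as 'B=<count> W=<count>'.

-- B to move --
(0,4): flips 1 -> legal
(0,6): no bracket -> illegal
(1,2): flips 1 -> legal
(1,5): flips 1 -> legal
(1,6): no bracket -> illegal
(1,7): flips 1 -> legal
(2,1): flips 1 -> legal
(2,2): flips 1 -> legal
(2,6): no bracket -> illegal
(3,1): flips 1 -> legal
(4,1): no bracket -> illegal
(4,2): no bracket -> illegal
B mobility = 7
-- W to move --
(0,2): no bracket -> illegal
(0,4): no bracket -> illegal
(1,2): flips 1 -> legal
(1,5): no bracket -> illegal
(1,6): no bracket -> illegal
(2,2): no bracket -> illegal
(2,6): flips 2 -> legal
(4,2): no bracket -> illegal
(4,6): no bracket -> illegal
(4,7): flips 3 -> legal
(5,2): no bracket -> illegal
(5,3): flips 2 -> legal
(5,4): flips 6 -> legal
(5,6): flips 2 -> legal
(6,4): no bracket -> illegal
(6,6): no bracket -> illegal
(7,4): no bracket -> illegal
(7,5): no bracket -> illegal
(7,6): no bracket -> illegal
W mobility = 6

Answer: B=7 W=6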